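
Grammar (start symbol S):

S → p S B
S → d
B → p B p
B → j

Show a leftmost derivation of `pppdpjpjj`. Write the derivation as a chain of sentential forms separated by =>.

S => pSB => ppSBB => pppSBBB => pppdBBB => pppdpBpBB => pppdpjpBB => pppdpjpjB => pppdpjpjj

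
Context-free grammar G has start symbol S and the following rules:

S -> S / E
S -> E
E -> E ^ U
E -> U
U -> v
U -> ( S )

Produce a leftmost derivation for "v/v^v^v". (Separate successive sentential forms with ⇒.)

S ⇒ S/E   [S -> S / E]
S/E ⇒ E/E   [S -> E]
E/E ⇒ U/E   [E -> U]
U/E ⇒ v/E   [U -> v]
v/E ⇒ v/E^U   [E -> E ^ U]
v/E^U ⇒ v/E^U^U   [E -> E ^ U]
v/E^U^U ⇒ v/U^U^U   [E -> U]
v/U^U^U ⇒ v/v^U^U   [U -> v]
v/v^U^U ⇒ v/v^v^U   [U -> v]
v/v^v^U ⇒ v/v^v^v   [U -> v]

S ⇒ S/E ⇒ E/E ⇒ U/E ⇒ v/E ⇒ v/E^U ⇒ v/E^U^U ⇒ v/U^U^U ⇒ v/v^U^U ⇒ v/v^v^U ⇒ v/v^v^v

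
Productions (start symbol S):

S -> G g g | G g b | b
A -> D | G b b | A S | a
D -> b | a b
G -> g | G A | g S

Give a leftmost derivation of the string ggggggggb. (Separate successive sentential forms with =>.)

S => Ggb => gSgb => gGgggb => ggSgggb => ggGgggggb => ggggggggb

S => Ggb   [S -> G g b]
Ggb => gSgb   [G -> g S]
gSgb => gGgggb   [S -> G g g]
gGgggb => ggSgggb   [G -> g S]
ggSgggb => ggGgggggb   [S -> G g g]
ggGgggggb => ggggggggb   [G -> g]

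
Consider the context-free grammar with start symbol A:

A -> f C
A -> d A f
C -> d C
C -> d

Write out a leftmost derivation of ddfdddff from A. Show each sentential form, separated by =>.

A => dAf   [A -> d A f]
dAf => ddAff   [A -> d A f]
ddAff => ddfCff   [A -> f C]
ddfCff => ddfdCff   [C -> d C]
ddfdCff => ddfddCff   [C -> d C]
ddfddCff => ddfdddff   [C -> d]

A => dAf => ddAff => ddfCff => ddfdCff => ddfddCff => ddfdddff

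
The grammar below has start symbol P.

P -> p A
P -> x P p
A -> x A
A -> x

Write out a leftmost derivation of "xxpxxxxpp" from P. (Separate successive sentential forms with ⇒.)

P ⇒ xPp ⇒ xxPpp ⇒ xxpApp ⇒ xxpxApp ⇒ xxpxxApp ⇒ xxpxxxApp ⇒ xxpxxxxpp

P ⇒ xPp   [P -> x P p]
xPp ⇒ xxPpp   [P -> x P p]
xxPpp ⇒ xxpApp   [P -> p A]
xxpApp ⇒ xxpxApp   [A -> x A]
xxpxApp ⇒ xxpxxApp   [A -> x A]
xxpxxApp ⇒ xxpxxxApp   [A -> x A]
xxpxxxApp ⇒ xxpxxxxpp   [A -> x]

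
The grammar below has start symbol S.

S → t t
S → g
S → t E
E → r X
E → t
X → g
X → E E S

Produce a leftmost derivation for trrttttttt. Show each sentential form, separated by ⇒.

S⇒tE⇒trX⇒trEES⇒trrXES⇒trrEESES⇒trrtESES⇒trrttSES⇒trrttttES⇒trrtttttS⇒trrttttttt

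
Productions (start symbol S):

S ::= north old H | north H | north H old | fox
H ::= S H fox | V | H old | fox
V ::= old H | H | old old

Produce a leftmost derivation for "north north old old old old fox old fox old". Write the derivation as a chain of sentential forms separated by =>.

S => north H old => north S H fox old => north north H old H fox old => north north V old H fox old => north north old H old H fox old => north north old V old H fox old => north north old old old old H fox old => north north old old old old H old fox old => north north old old old old fox old fox old

S => north H old   [S ::= north H old]
north H old => north S H fox old   [H ::= S H fox]
north S H fox old => north north H old H fox old   [S ::= north H old]
north north H old H fox old => north north V old H fox old   [H ::= V]
north north V old H fox old => north north old H old H fox old   [V ::= old H]
north north old H old H fox old => north north old V old H fox old   [H ::= V]
north north old V old H fox old => north north old old old old H fox old   [V ::= old old]
north north old old old old H fox old => north north old old old old H old fox old   [H ::= H old]
north north old old old old H old fox old => north north old old old old fox old fox old   [H ::= fox]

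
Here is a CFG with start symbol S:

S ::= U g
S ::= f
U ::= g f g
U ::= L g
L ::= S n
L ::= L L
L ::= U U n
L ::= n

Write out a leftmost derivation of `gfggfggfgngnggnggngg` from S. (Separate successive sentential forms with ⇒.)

S ⇒ Ug   [S ::= U g]
Ug ⇒ Lgg   [U ::= L g]
Lgg ⇒ Sngg   [L ::= S n]
Sngg ⇒ Ugngg   [S ::= U g]
Ugngg ⇒ Lggngg   [U ::= L g]
Lggngg ⇒ Snggngg   [L ::= S n]
Snggngg ⇒ Ugnggngg   [S ::= U g]
Ugnggngg ⇒ Lggnggngg   [U ::= L g]
Lggnggngg ⇒ UUnggnggngg   [L ::= U U n]
UUnggnggngg ⇒ gfgUnggnggngg   [U ::= g f g]
gfgUnggnggngg ⇒ gfgLgnggnggngg   [U ::= L g]
gfgLgnggnggngg ⇒ gfgUUngnggnggngg   [L ::= U U n]
gfgUUngnggnggngg ⇒ gfggfgUngnggnggngg   [U ::= g f g]
gfggfgUngnggnggngg ⇒ gfggfggfgngnggnggngg   [U ::= g f g]

S⇒Ug⇒Lgg⇒Sngg⇒Ugngg⇒Lggngg⇒Snggngg⇒Ugnggngg⇒Lggnggngg⇒UUnggnggngg⇒gfgUnggnggngg⇒gfgLgnggnggngg⇒gfgUUngnggnggngg⇒gfggfgUngnggnggngg⇒gfggfggfgngnggnggngg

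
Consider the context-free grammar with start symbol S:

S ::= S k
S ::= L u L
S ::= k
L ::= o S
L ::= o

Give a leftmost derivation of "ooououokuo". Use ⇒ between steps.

S ⇒ LuL ⇒ oSuL ⇒ oLuLuL ⇒ ooSuLuL ⇒ ooLuLuLuL ⇒ ooouLuLuL ⇒ ooououLuL ⇒ ooououoSuL ⇒ ooououokuL ⇒ ooououokuo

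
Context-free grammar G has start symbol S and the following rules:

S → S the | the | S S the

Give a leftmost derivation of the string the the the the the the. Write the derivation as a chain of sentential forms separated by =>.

S => S the   [S → S the]
S the => S the the   [S → S the]
S the the => S S the the the   [S → S S the]
S S the the the => S the S the the the   [S → S the]
S the S the the the => the the S the the the   [S → the]
the the S the the the => the the the the the the   [S → the]

S => S the => S the the => S S the the the => S the S the the the => the the S the the the => the the the the the the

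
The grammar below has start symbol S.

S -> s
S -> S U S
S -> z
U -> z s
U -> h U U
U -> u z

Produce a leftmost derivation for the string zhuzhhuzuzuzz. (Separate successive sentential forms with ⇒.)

S ⇒ SUS   [S -> S U S]
SUS ⇒ zUS   [S -> z]
zUS ⇒ zhUUS   [U -> h U U]
zhUUS ⇒ zhuzUS   [U -> u z]
zhuzUS ⇒ zhuzhUUS   [U -> h U U]
zhuzhUUS ⇒ zhuzhhUUUS   [U -> h U U]
zhuzhhUUUS ⇒ zhuzhhuzUUS   [U -> u z]
zhuzhhuzUUS ⇒ zhuzhhuzuzUS   [U -> u z]
zhuzhhuzuzUS ⇒ zhuzhhuzuzuzS   [U -> u z]
zhuzhhuzuzuzS ⇒ zhuzhhuzuzuzz   [S -> z]

S⇒SUS⇒zUS⇒zhUUS⇒zhuzUS⇒zhuzhUUS⇒zhuzhhUUUS⇒zhuzhhuzUUS⇒zhuzhhuzuzUS⇒zhuzhhuzuzuzS⇒zhuzhhuzuzuzz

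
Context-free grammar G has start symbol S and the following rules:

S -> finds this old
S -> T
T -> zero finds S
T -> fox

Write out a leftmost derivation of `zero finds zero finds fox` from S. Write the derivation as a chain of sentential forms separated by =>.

S => T   [S -> T]
T => zero finds S   [T -> zero finds S]
zero finds S => zero finds T   [S -> T]
zero finds T => zero finds zero finds S   [T -> zero finds S]
zero finds zero finds S => zero finds zero finds T   [S -> T]
zero finds zero finds T => zero finds zero finds fox   [T -> fox]

S => T => zero finds S => zero finds T => zero finds zero finds S => zero finds zero finds T => zero finds zero finds fox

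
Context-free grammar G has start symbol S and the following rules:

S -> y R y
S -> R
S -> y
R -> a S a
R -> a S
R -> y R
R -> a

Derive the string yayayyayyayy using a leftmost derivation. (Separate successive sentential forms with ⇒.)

S ⇒ yRy ⇒ yaSy ⇒ yayRyy ⇒ yayaSayy ⇒ yayayRyayy ⇒ yayayyRyayy ⇒ yayayyaSyayy ⇒ yayayyayyayy

S ⇒ yRy   [S -> y R y]
yRy ⇒ yaSy   [R -> a S]
yaSy ⇒ yayRyy   [S -> y R y]
yayRyy ⇒ yayaSayy   [R -> a S a]
yayaSayy ⇒ yayayRyayy   [S -> y R y]
yayayRyayy ⇒ yayayyRyayy   [R -> y R]
yayayyRyayy ⇒ yayayyaSyayy   [R -> a S]
yayayyaSyayy ⇒ yayayyayyayy   [S -> y]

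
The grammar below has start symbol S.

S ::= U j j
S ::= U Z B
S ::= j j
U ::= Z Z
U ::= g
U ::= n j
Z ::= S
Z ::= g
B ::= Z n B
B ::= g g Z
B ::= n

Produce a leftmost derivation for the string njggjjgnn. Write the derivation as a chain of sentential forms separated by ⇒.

S ⇒ UZB ⇒ njZB ⇒ njSB ⇒ njUZBB ⇒ njZZZBB ⇒ njgZZBB ⇒ njgSZBB ⇒ njgUjjZBB ⇒ njggjjZBB ⇒ njggjjgBB ⇒ njggjjgnB ⇒ njggjjgnn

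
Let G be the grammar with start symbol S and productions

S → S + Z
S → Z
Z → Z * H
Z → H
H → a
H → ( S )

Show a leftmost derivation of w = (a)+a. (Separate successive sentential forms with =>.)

S => S+Z   [S → S + Z]
S+Z => Z+Z   [S → Z]
Z+Z => H+Z   [Z → H]
H+Z => (S)+Z   [H → ( S )]
(S)+Z => (Z)+Z   [S → Z]
(Z)+Z => (H)+Z   [Z → H]
(H)+Z => (a)+Z   [H → a]
(a)+Z => (a)+H   [Z → H]
(a)+H => (a)+a   [H → a]

S => S+Z => Z+Z => H+Z => (S)+Z => (Z)+Z => (H)+Z => (a)+Z => (a)+H => (a)+a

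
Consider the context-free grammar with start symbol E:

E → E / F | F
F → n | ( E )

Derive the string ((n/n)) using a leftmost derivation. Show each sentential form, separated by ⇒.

E ⇒ F ⇒ (E) ⇒ (F) ⇒ ((E)) ⇒ ((E/F)) ⇒ ((F/F)) ⇒ ((n/F)) ⇒ ((n/n))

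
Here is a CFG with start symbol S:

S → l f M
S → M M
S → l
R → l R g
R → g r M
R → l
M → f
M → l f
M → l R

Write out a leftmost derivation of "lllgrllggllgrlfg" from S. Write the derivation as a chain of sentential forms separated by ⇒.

S ⇒ MM ⇒ lRM ⇒ llRgM ⇒ lllRggM ⇒ lllgrMggM ⇒ lllgrlRggM ⇒ lllgrllggM ⇒ lllgrllgglR ⇒ lllgrllggllRg ⇒ lllgrllggllgrMg ⇒ lllgrllggllgrlfg

S ⇒ MM   [S → M M]
MM ⇒ lRM   [M → l R]
lRM ⇒ llRgM   [R → l R g]
llRgM ⇒ lllRggM   [R → l R g]
lllRggM ⇒ lllgrMggM   [R → g r M]
lllgrMggM ⇒ lllgrlRggM   [M → l R]
lllgrlRggM ⇒ lllgrllggM   [R → l]
lllgrllggM ⇒ lllgrllgglR   [M → l R]
lllgrllgglR ⇒ lllgrllggllRg   [R → l R g]
lllgrllggllRg ⇒ lllgrllggllgrMg   [R → g r M]
lllgrllggllgrMg ⇒ lllgrllggllgrlfg   [M → l f]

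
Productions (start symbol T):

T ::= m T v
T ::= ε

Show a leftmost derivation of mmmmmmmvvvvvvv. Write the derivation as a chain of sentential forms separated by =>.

T => mTv => mmTvv => mmmTvvv => mmmmTvvvv => mmmmmTvvvvv => mmmmmmTvvvvvv => mmmmmmmTvvvvvvv => mmmmmmmvvvvvvv

T => mTv   [T ::= m T v]
mTv => mmTvv   [T ::= m T v]
mmTvv => mmmTvvv   [T ::= m T v]
mmmTvvv => mmmmTvvvv   [T ::= m T v]
mmmmTvvvv => mmmmmTvvvvv   [T ::= m T v]
mmmmmTvvvvv => mmmmmmTvvvvvv   [T ::= m T v]
mmmmmmTvvvvvv => mmmmmmmTvvvvvvv   [T ::= m T v]
mmmmmmmTvvvvvvv => mmmmmmmvvvvvvv   [T ::= ε]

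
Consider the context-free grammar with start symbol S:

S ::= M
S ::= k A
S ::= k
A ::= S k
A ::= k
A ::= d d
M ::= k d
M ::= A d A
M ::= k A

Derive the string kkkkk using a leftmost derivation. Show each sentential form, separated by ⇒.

S⇒kA⇒kSk⇒kkAk⇒kkSkk⇒kkkkk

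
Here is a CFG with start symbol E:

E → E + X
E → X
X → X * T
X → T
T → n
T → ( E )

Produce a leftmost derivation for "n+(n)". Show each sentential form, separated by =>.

E=>E+X=>X+X=>T+X=>n+X=>n+T=>n+(E)=>n+(X)=>n+(T)=>n+(n)

E => E+X   [E → E + X]
E+X => X+X   [E → X]
X+X => T+X   [X → T]
T+X => n+X   [T → n]
n+X => n+T   [X → T]
n+T => n+(E)   [T → ( E )]
n+(E) => n+(X)   [E → X]
n+(X) => n+(T)   [X → T]
n+(T) => n+(n)   [T → n]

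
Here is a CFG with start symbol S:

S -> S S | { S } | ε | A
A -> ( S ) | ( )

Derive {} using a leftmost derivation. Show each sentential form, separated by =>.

S => SS => SSS => {S}SS => {}SS => {}S => {}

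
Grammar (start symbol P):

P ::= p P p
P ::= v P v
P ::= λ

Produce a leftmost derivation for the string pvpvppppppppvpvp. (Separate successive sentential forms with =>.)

P => pPp => pvPvp => pvpPpvp => pvpvPvpvp => pvpvpPpvpvp => pvpvppPppvpvp => pvpvpppPpppvpvp => pvpvppppPppppvpvp => pvpvppppppppvpvp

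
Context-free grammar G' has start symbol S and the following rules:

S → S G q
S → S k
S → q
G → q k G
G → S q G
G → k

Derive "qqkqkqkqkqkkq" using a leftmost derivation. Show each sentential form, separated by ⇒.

S ⇒ SGq ⇒ SkGq ⇒ SGqkGq ⇒ qGqkGq ⇒ qSqGqkGq ⇒ qSkqGqkGq ⇒ qqkqGqkGq ⇒ qqkqkqkGq ⇒ qqkqkqkqkGq ⇒ qqkqkqkqkqkGq ⇒ qqkqkqkqkqkkq

S ⇒ SGq   [S → S G q]
SGq ⇒ SkGq   [S → S k]
SkGq ⇒ SGqkGq   [S → S G q]
SGqkGq ⇒ qGqkGq   [S → q]
qGqkGq ⇒ qSqGqkGq   [G → S q G]
qSqGqkGq ⇒ qSkqGqkGq   [S → S k]
qSkqGqkGq ⇒ qqkqGqkGq   [S → q]
qqkqGqkGq ⇒ qqkqkqkGq   [G → k]
qqkqkqkGq ⇒ qqkqkqkqkGq   [G → q k G]
qqkqkqkqkGq ⇒ qqkqkqkqkqkGq   [G → q k G]
qqkqkqkqkqkGq ⇒ qqkqkqkqkqkkq   [G → k]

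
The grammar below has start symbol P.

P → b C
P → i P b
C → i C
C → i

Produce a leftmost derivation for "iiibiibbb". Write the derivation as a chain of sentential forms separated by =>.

P=>iPb=>iiPbb=>iiiPbbb=>iiibCbbb=>iiibiCbbb=>iiibiibbb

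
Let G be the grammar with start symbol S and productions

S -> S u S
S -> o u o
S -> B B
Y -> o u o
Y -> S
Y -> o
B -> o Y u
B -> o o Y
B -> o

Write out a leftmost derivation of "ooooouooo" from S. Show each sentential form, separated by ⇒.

S⇒BB⇒oYuB⇒oSuB⇒oBBuB⇒ooBuB⇒ooooYuB⇒ooooouB⇒ooooouooY⇒ooooouooo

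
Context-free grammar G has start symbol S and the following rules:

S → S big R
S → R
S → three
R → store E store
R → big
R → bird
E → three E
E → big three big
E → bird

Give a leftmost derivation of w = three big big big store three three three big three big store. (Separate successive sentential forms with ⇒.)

S ⇒ S big R   [S → S big R]
S big R ⇒ S big R big R   [S → S big R]
S big R big R ⇒ three big R big R   [S → three]
three big R big R ⇒ three big big big R   [R → big]
three big big big R ⇒ three big big big store E store   [R → store E store]
three big big big store E store ⇒ three big big big store three E store   [E → three E]
three big big big store three E store ⇒ three big big big store three three E store   [E → three E]
three big big big store three three E store ⇒ three big big big store three three three E store   [E → three E]
three big big big store three three three E store ⇒ three big big big store three three three big three big store   [E → big three big]

S ⇒ S big R ⇒ S big R big R ⇒ three big R big R ⇒ three big big big R ⇒ three big big big store E store ⇒ three big big big store three E store ⇒ three big big big store three three E store ⇒ three big big big store three three three E store ⇒ three big big big store three three three big three big store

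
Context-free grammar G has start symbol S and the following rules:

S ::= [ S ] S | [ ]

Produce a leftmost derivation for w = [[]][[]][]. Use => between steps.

S => [S]S   [S ::= [ S ] S]
[S]S => [[]]S   [S ::= [ ]]
[[]]S => [[]][S]S   [S ::= [ S ] S]
[[]][S]S => [[]][[]]S   [S ::= [ ]]
[[]][[]]S => [[]][[]][]   [S ::= [ ]]

S=>[S]S=>[[]]S=>[[]][S]S=>[[]][[]]S=>[[]][[]][]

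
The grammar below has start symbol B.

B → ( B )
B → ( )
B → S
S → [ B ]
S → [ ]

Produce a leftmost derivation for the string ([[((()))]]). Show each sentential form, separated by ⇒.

B⇒(B)⇒(S)⇒([B])⇒([S])⇒([[B]])⇒([[(B)]])⇒([[((B))]])⇒([[((()))]])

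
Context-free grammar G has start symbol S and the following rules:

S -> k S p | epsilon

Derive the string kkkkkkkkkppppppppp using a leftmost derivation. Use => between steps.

S => kSp => kkSpp => kkkSppp => kkkkSpppp => kkkkkSppppp => kkkkkkSpppppp => kkkkkkkSppppppp => kkkkkkkkSpppppppp => kkkkkkkkkSppppppppp => kkkkkkkkkppppppppp

S => kSp   [S -> k S p]
kSp => kkSpp   [S -> k S p]
kkSpp => kkkSppp   [S -> k S p]
kkkSppp => kkkkSpppp   [S -> k S p]
kkkkSpppp => kkkkkSppppp   [S -> k S p]
kkkkkSppppp => kkkkkkSpppppp   [S -> k S p]
kkkkkkSpppppp => kkkkkkkSppppppp   [S -> k S p]
kkkkkkkSppppppp => kkkkkkkkSpppppppp   [S -> k S p]
kkkkkkkkSpppppppp => kkkkkkkkkSppppppppp   [S -> k S p]
kkkkkkkkkSppppppppp => kkkkkkkkkppppppppp   [S -> epsilon]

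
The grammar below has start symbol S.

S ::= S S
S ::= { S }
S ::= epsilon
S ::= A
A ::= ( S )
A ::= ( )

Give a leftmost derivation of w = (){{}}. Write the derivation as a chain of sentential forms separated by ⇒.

S ⇒ SS ⇒ SSS ⇒ ASS ⇒ ()SS ⇒ ()SSS ⇒ ()SSSS ⇒ (){S}SSS ⇒ (){{S}}SSS ⇒ (){{}}SSS ⇒ (){{}}SS ⇒ (){{}}S ⇒ (){{}}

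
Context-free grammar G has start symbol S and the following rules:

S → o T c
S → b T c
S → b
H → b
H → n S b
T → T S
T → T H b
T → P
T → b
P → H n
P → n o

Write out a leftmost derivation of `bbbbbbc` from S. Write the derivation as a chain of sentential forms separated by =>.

S => bTc => bTSc => bTSSc => bTSSSc => bTSSSSc => bbSSSSc => bbbSSSc => bbbbSSc => bbbbbSc => bbbbbbc

S => bTc   [S → b T c]
bTc => bTSc   [T → T S]
bTSc => bTSSc   [T → T S]
bTSSc => bTSSSc   [T → T S]
bTSSSc => bTSSSSc   [T → T S]
bTSSSSc => bbSSSSc   [T → b]
bbSSSSc => bbbSSSc   [S → b]
bbbSSSc => bbbbSSc   [S → b]
bbbbSSc => bbbbbSc   [S → b]
bbbbbSc => bbbbbbc   [S → b]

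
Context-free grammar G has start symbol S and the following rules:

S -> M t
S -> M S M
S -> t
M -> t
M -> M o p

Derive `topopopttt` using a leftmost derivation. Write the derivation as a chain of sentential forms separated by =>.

S => MSM   [S -> M S M]
MSM => MopSM   [M -> M o p]
MopSM => MopopSM   [M -> M o p]
MopopSM => MopopopSM   [M -> M o p]
MopopopSM => topopopSM   [M -> t]
topopopSM => topopopMtM   [S -> M t]
topopopMtM => topopopttM   [M -> t]
topopopttM => topopopttt   [M -> t]

S => MSM => MopSM => MopopSM => MopopopSM => topopopSM => topopopMtM => topopopttM => topopopttt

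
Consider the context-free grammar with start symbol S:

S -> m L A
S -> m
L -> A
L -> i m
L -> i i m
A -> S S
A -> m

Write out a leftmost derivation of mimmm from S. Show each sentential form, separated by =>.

S => mLA => mimA => mimSS => mimmS => mimmm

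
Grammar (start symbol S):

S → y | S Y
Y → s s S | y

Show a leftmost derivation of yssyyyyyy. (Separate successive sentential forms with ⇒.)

S⇒SY⇒SYY⇒SYYY⇒yYYY⇒yssSYY⇒yssSYYY⇒yssSYYYY⇒yssSYYYYY⇒yssyYYYYY⇒yssyyYYYY⇒yssyyyYYY⇒yssyyyyYY⇒yssyyyyyY⇒yssyyyyyy

S ⇒ SY   [S → S Y]
SY ⇒ SYY   [S → S Y]
SYY ⇒ SYYY   [S → S Y]
SYYY ⇒ yYYY   [S → y]
yYYY ⇒ yssSYY   [Y → s s S]
yssSYY ⇒ yssSYYY   [S → S Y]
yssSYYY ⇒ yssSYYYY   [S → S Y]
yssSYYYY ⇒ yssSYYYYY   [S → S Y]
yssSYYYYY ⇒ yssyYYYYY   [S → y]
yssyYYYYY ⇒ yssyyYYYY   [Y → y]
yssyyYYYY ⇒ yssyyyYYY   [Y → y]
yssyyyYYY ⇒ yssyyyyYY   [Y → y]
yssyyyyYY ⇒ yssyyyyyY   [Y → y]
yssyyyyyY ⇒ yssyyyyyy   [Y → y]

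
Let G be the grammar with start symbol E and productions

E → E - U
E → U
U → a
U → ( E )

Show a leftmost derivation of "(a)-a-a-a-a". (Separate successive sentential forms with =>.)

E => E-U => E-U-U => E-U-U-U => E-U-U-U-U => U-U-U-U-U => (E)-U-U-U-U => (U)-U-U-U-U => (a)-U-U-U-U => (a)-a-U-U-U => (a)-a-a-U-U => (a)-a-a-a-U => (a)-a-a-a-a

E => E-U   [E → E - U]
E-U => E-U-U   [E → E - U]
E-U-U => E-U-U-U   [E → E - U]
E-U-U-U => E-U-U-U-U   [E → E - U]
E-U-U-U-U => U-U-U-U-U   [E → U]
U-U-U-U-U => (E)-U-U-U-U   [U → ( E )]
(E)-U-U-U-U => (U)-U-U-U-U   [E → U]
(U)-U-U-U-U => (a)-U-U-U-U   [U → a]
(a)-U-U-U-U => (a)-a-U-U-U   [U → a]
(a)-a-U-U-U => (a)-a-a-U-U   [U → a]
(a)-a-a-U-U => (a)-a-a-a-U   [U → a]
(a)-a-a-a-U => (a)-a-a-a-a   [U → a]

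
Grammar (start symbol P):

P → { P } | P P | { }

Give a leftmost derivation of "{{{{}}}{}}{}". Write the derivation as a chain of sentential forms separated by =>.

P=>PP=>{P}P=>{PP}P=>{{P}P}P=>{{{P}}P}P=>{{{{}}}P}P=>{{{{}}}{}}P=>{{{{}}}{}}{}

P => PP   [P → P P]
PP => {P}P   [P → { P }]
{P}P => {PP}P   [P → P P]
{PP}P => {{P}P}P   [P → { P }]
{{P}P}P => {{{P}}P}P   [P → { P }]
{{{P}}P}P => {{{{}}}P}P   [P → { }]
{{{{}}}P}P => {{{{}}}{}}P   [P → { }]
{{{{}}}{}}P => {{{{}}}{}}{}   [P → { }]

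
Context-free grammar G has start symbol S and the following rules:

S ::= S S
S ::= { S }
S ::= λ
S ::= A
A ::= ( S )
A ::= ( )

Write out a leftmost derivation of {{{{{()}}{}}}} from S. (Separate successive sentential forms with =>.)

S => {S}   [S ::= { S }]
{S} => {SS}   [S ::= S S]
{SS} => {{S}S}   [S ::= { S }]
{{S}S} => {{SS}S}   [S ::= S S]
{{SS}S} => {{{S}S}S}   [S ::= { S }]
{{{S}S}S} => {{{SS}S}S}   [S ::= S S]
{{{SS}S}S} => {{{{S}S}S}S}   [S ::= { S }]
{{{{S}S}S}S} => {{{{{S}}S}S}S}   [S ::= { S }]
{{{{{S}}S}S}S} => {{{{{A}}S}S}S}   [S ::= A]
{{{{{A}}S}S}S} => {{{{{()}}S}S}S}   [A ::= ( )]
{{{{{()}}S}S}S} => {{{{{()}}{S}}S}S}   [S ::= { S }]
{{{{{()}}{S}}S}S} => {{{{{()}}{}}S}S}   [S ::= λ]
{{{{{()}}{}}S}S} => {{{{{()}}{}}}S}   [S ::= λ]
{{{{{()}}{}}}S} => {{{{{()}}{}}}}   [S ::= λ]

S => {S} => {SS} => {{S}S} => {{SS}S} => {{{S}S}S} => {{{SS}S}S} => {{{{S}S}S}S} => {{{{{S}}S}S}S} => {{{{{A}}S}S}S} => {{{{{()}}S}S}S} => {{{{{()}}{S}}S}S} => {{{{{()}}{}}S}S} => {{{{{()}}{}}}S} => {{{{{()}}{}}}}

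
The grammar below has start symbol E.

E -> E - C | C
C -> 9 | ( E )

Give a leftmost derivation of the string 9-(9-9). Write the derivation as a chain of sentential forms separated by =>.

E => E-C   [E -> E - C]
E-C => C-C   [E -> C]
C-C => 9-C   [C -> 9]
9-C => 9-(E)   [C -> ( E )]
9-(E) => 9-(E-C)   [E -> E - C]
9-(E-C) => 9-(C-C)   [E -> C]
9-(C-C) => 9-(9-C)   [C -> 9]
9-(9-C) => 9-(9-9)   [C -> 9]

E => E-C => C-C => 9-C => 9-(E) => 9-(E-C) => 9-(C-C) => 9-(9-C) => 9-(9-9)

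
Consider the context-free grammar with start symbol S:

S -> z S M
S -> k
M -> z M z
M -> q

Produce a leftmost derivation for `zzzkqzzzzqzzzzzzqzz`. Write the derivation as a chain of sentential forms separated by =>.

S => zSM => zzSMM => zzzSMMM => zzzkMMM => zzzkqMM => zzzkqzMzM => zzzkqzzMzzM => zzzkqzzzMzzzM => zzzkqzzzzMzzzzM => zzzkqzzzzqzzzzM => zzzkqzzzzqzzzzzMz => zzzkqzzzzqzzzzzzMzz => zzzkqzzzzqzzzzzzqzz

S => zSM   [S -> z S M]
zSM => zzSMM   [S -> z S M]
zzSMM => zzzSMMM   [S -> z S M]
zzzSMMM => zzzkMMM   [S -> k]
zzzkMMM => zzzkqMM   [M -> q]
zzzkqMM => zzzkqzMzM   [M -> z M z]
zzzkqzMzM => zzzkqzzMzzM   [M -> z M z]
zzzkqzzMzzM => zzzkqzzzMzzzM   [M -> z M z]
zzzkqzzzMzzzM => zzzkqzzzzMzzzzM   [M -> z M z]
zzzkqzzzzMzzzzM => zzzkqzzzzqzzzzM   [M -> q]
zzzkqzzzzqzzzzM => zzzkqzzzzqzzzzzMz   [M -> z M z]
zzzkqzzzzqzzzzzMz => zzzkqzzzzqzzzzzzMzz   [M -> z M z]
zzzkqzzzzqzzzzzzMzz => zzzkqzzzzqzzzzzzqzz   [M -> q]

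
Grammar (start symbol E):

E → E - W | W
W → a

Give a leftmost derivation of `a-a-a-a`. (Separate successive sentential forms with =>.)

E=>E-W=>E-W-W=>E-W-W-W=>W-W-W-W=>a-W-W-W=>a-a-W-W=>a-a-a-W=>a-a-a-a

E => E-W   [E → E - W]
E-W => E-W-W   [E → E - W]
E-W-W => E-W-W-W   [E → E - W]
E-W-W-W => W-W-W-W   [E → W]
W-W-W-W => a-W-W-W   [W → a]
a-W-W-W => a-a-W-W   [W → a]
a-a-W-W => a-a-a-W   [W → a]
a-a-a-W => a-a-a-a   [W → a]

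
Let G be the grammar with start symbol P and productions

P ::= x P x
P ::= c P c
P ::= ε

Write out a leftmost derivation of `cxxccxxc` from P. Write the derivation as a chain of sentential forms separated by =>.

P=>cPc=>cxPxc=>cxxPxxc=>cxxcPcxxc=>cxxccxxc

P => cPc   [P ::= c P c]
cPc => cxPxc   [P ::= x P x]
cxPxc => cxxPxxc   [P ::= x P x]
cxxPxxc => cxxcPcxxc   [P ::= c P c]
cxxcPcxxc => cxxccxxc   [P ::= ε]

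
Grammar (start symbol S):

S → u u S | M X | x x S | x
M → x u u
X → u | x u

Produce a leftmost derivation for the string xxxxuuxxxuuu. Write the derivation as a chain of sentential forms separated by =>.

S => xxS   [S → x x S]
xxS => xxxxS   [S → x x S]
xxxxS => xxxxuuS   [S → u u S]
xxxxuuS => xxxxuuxxS   [S → x x S]
xxxxuuxxS => xxxxuuxxMX   [S → M X]
xxxxuuxxMX => xxxxuuxxxuuX   [M → x u u]
xxxxuuxxxuuX => xxxxuuxxxuuu   [X → u]

S => xxS => xxxxS => xxxxuuS => xxxxuuxxS => xxxxuuxxMX => xxxxuuxxxuuX => xxxxuuxxxuuu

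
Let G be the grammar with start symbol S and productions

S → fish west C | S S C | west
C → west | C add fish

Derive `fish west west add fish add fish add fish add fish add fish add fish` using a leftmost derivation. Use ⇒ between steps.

S ⇒ fish west C ⇒ fish west C add fish ⇒ fish west C add fish add fish ⇒ fish west C add fish add fish add fish ⇒ fish west C add fish add fish add fish add fish ⇒ fish west C add fish add fish add fish add fish add fish ⇒ fish west C add fish add fish add fish add fish add fish add fish ⇒ fish west west add fish add fish add fish add fish add fish add fish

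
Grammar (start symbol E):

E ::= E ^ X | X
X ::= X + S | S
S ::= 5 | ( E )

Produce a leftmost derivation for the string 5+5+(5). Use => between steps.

E => X   [E ::= X]
X => X+S   [X ::= X + S]
X+S => X+S+S   [X ::= X + S]
X+S+S => S+S+S   [X ::= S]
S+S+S => 5+S+S   [S ::= 5]
5+S+S => 5+5+S   [S ::= 5]
5+5+S => 5+5+(E)   [S ::= ( E )]
5+5+(E) => 5+5+(X)   [E ::= X]
5+5+(X) => 5+5+(S)   [X ::= S]
5+5+(S) => 5+5+(5)   [S ::= 5]

E => X => X+S => X+S+S => S+S+S => 5+S+S => 5+5+S => 5+5+(E) => 5+5+(X) => 5+5+(S) => 5+5+(5)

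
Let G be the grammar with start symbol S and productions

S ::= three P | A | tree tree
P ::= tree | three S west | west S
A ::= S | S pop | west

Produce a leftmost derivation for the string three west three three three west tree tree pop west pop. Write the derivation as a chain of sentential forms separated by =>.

S => A   [S ::= A]
A => S pop   [A ::= S pop]
S pop => three P pop   [S ::= three P]
three P pop => three west S pop   [P ::= west S]
three west S pop => three west three P pop   [S ::= three P]
three west three P pop => three west three three S west pop   [P ::= three S west]
three west three three S west pop => three west three three A west pop   [S ::= A]
three west three three A west pop => three west three three S pop west pop   [A ::= S pop]
three west three three S pop west pop => three west three three three P pop west pop   [S ::= three P]
three west three three three P pop west pop => three west three three three west S pop west pop   [P ::= west S]
three west three three three west S pop west pop => three west three three three west tree tree pop west pop   [S ::= tree tree]

S => A => S pop => three P pop => three west S pop => three west three P pop => three west three three S west pop => three west three three A west pop => three west three three S pop west pop => three west three three three P pop west pop => three west three three three west S pop west pop => three west three three three west tree tree pop west pop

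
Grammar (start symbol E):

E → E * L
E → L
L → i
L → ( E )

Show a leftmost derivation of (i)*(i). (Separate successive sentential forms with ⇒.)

E ⇒ E*L   [E → E * L]
E*L ⇒ L*L   [E → L]
L*L ⇒ (E)*L   [L → ( E )]
(E)*L ⇒ (L)*L   [E → L]
(L)*L ⇒ (i)*L   [L → i]
(i)*L ⇒ (i)*(E)   [L → ( E )]
(i)*(E) ⇒ (i)*(L)   [E → L]
(i)*(L) ⇒ (i)*(i)   [L → i]

E⇒E*L⇒L*L⇒(E)*L⇒(L)*L⇒(i)*L⇒(i)*(E)⇒(i)*(L)⇒(i)*(i)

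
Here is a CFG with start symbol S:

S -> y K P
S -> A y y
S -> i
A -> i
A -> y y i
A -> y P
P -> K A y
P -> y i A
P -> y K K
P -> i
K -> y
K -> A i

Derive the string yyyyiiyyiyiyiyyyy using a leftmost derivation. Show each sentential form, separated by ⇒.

S ⇒ yKP   [S -> y K P]
yKP ⇒ yAiP   [K -> A i]
yAiP ⇒ yyPiP   [A -> y P]
yyPiP ⇒ yyKAyiP   [P -> K A y]
yyKAyiP ⇒ yyAiAyiP   [K -> A i]
yyAiAyiP ⇒ yyyyiiAyiP   [A -> y y i]
yyyyiiAyiP ⇒ yyyyiiyyiyiP   [A -> y y i]
yyyyiiyyiyiP ⇒ yyyyiiyyiyiyiA   [P -> y i A]
yyyyiiyyiyiyiA ⇒ yyyyiiyyiyiyiyP   [A -> y P]
yyyyiiyyiyiyiyP ⇒ yyyyiiyyiyiyiyyKK   [P -> y K K]
yyyyiiyyiyiyiyyKK ⇒ yyyyiiyyiyiyiyyyK   [K -> y]
yyyyiiyyiyiyiyyyK ⇒ yyyyiiyyiyiyiyyyy   [K -> y]

S ⇒ yKP ⇒ yAiP ⇒ yyPiP ⇒ yyKAyiP ⇒ yyAiAyiP ⇒ yyyyiiAyiP ⇒ yyyyiiyyiyiP ⇒ yyyyiiyyiyiyiA ⇒ yyyyiiyyiyiyiyP ⇒ yyyyiiyyiyiyiyyKK ⇒ yyyyiiyyiyiyiyyyK ⇒ yyyyiiyyiyiyiyyyy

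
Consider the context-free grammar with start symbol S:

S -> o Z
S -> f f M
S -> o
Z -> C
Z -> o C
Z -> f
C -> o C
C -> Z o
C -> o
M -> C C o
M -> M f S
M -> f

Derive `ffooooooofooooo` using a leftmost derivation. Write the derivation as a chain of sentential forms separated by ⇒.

S ⇒ ffM   [S -> f f M]
ffM ⇒ ffCCo   [M -> C C o]
ffCCo ⇒ ffoCCo   [C -> o C]
ffoCCo ⇒ ffooCCo   [C -> o C]
ffooCCo ⇒ ffoooCCo   [C -> o C]
ffoooCCo ⇒ ffooooCCo   [C -> o C]
ffooooCCo ⇒ ffooooZoCo   [C -> Z o]
ffooooZoCo ⇒ ffoooooCoCo   [Z -> o C]
ffoooooCoCo ⇒ ffoooooZooCo   [C -> Z o]
ffoooooZooCo ⇒ ffooooooCooCo   [Z -> o C]
ffooooooCooCo ⇒ ffoooooooCooCo   [C -> o C]
ffoooooooCooCo ⇒ ffoooooooZoooCo   [C -> Z o]
ffoooooooZoooCo ⇒ ffooooooofoooCo   [Z -> f]
ffooooooofoooCo ⇒ ffooooooofooooo   [C -> o]

S ⇒ ffM ⇒ ffCCo ⇒ ffoCCo ⇒ ffooCCo ⇒ ffoooCCo ⇒ ffooooCCo ⇒ ffooooZoCo ⇒ ffoooooCoCo ⇒ ffoooooZooCo ⇒ ffooooooCooCo ⇒ ffoooooooCooCo ⇒ ffoooooooZoooCo ⇒ ffooooooofoooCo ⇒ ffooooooofooooo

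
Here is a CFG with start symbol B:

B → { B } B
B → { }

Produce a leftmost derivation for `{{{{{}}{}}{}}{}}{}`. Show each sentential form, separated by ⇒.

B⇒{B}B⇒{{B}B}B⇒{{{B}B}B}B⇒{{{{B}B}B}B}B⇒{{{{{}}B}B}B}B⇒{{{{{}}{}}B}B}B⇒{{{{{}}{}}{}}B}B⇒{{{{{}}{}}{}}{}}B⇒{{{{{}}{}}{}}{}}{}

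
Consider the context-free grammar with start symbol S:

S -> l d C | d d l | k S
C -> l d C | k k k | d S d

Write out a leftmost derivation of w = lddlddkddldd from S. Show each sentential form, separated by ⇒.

S ⇒ ldC   [S -> l d C]
ldC ⇒ lddSd   [C -> d S d]
lddSd ⇒ lddldCd   [S -> l d C]
lddldCd ⇒ lddlddSdd   [C -> d S d]
lddlddSdd ⇒ lddlddkSdd   [S -> k S]
lddlddkSdd ⇒ lddlddkddldd   [S -> d d l]

S ⇒ ldC ⇒ lddSd ⇒ lddldCd ⇒ lddlddSdd ⇒ lddlddkSdd ⇒ lddlddkddldd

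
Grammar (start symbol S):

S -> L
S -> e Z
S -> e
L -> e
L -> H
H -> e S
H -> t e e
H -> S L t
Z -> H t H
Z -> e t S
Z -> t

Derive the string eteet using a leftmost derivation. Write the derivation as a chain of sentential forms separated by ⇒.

S ⇒ L   [S -> L]
L ⇒ H   [L -> H]
H ⇒ SLt   [H -> S L t]
SLt ⇒ eLt   [S -> e]
eLt ⇒ eHt   [L -> H]
eHt ⇒ eteet   [H -> t e e]

S ⇒ L ⇒ H ⇒ SLt ⇒ eLt ⇒ eHt ⇒ eteet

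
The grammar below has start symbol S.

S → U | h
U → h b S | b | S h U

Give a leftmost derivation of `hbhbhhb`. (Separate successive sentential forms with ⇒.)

S⇒U⇒ShU⇒UhU⇒hbShU⇒hbUhU⇒hbhbShU⇒hbhbhhU⇒hbhbhhb

S ⇒ U   [S → U]
U ⇒ ShU   [U → S h U]
ShU ⇒ UhU   [S → U]
UhU ⇒ hbShU   [U → h b S]
hbShU ⇒ hbUhU   [S → U]
hbUhU ⇒ hbhbShU   [U → h b S]
hbhbShU ⇒ hbhbhhU   [S → h]
hbhbhhU ⇒ hbhbhhb   [U → b]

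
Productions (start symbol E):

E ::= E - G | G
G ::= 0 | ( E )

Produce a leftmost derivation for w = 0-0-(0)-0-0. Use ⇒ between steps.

E⇒E-G⇒E-G-G⇒E-G-G-G⇒E-G-G-G-G⇒G-G-G-G-G⇒0-G-G-G-G⇒0-0-G-G-G⇒0-0-(E)-G-G⇒0-0-(G)-G-G⇒0-0-(0)-G-G⇒0-0-(0)-0-G⇒0-0-(0)-0-0

E ⇒ E-G   [E ::= E - G]
E-G ⇒ E-G-G   [E ::= E - G]
E-G-G ⇒ E-G-G-G   [E ::= E - G]
E-G-G-G ⇒ E-G-G-G-G   [E ::= E - G]
E-G-G-G-G ⇒ G-G-G-G-G   [E ::= G]
G-G-G-G-G ⇒ 0-G-G-G-G   [G ::= 0]
0-G-G-G-G ⇒ 0-0-G-G-G   [G ::= 0]
0-0-G-G-G ⇒ 0-0-(E)-G-G   [G ::= ( E )]
0-0-(E)-G-G ⇒ 0-0-(G)-G-G   [E ::= G]
0-0-(G)-G-G ⇒ 0-0-(0)-G-G   [G ::= 0]
0-0-(0)-G-G ⇒ 0-0-(0)-0-G   [G ::= 0]
0-0-(0)-0-G ⇒ 0-0-(0)-0-0   [G ::= 0]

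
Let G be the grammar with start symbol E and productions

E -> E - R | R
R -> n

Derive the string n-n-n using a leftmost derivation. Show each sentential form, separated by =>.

E => E-R   [E -> E - R]
E-R => E-R-R   [E -> E - R]
E-R-R => R-R-R   [E -> R]
R-R-R => n-R-R   [R -> n]
n-R-R => n-n-R   [R -> n]
n-n-R => n-n-n   [R -> n]

E=>E-R=>E-R-R=>R-R-R=>n-R-R=>n-n-R=>n-n-n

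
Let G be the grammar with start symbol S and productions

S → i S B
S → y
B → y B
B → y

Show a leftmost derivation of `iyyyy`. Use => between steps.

S => iSB => iyB => iyyB => iyyyB => iyyyy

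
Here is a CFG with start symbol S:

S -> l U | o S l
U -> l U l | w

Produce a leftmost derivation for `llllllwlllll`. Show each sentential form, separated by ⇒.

S ⇒ lU ⇒ llUl ⇒ lllUll ⇒ llllUlll ⇒ lllllUllll ⇒ llllllUlllll ⇒ llllllwlllll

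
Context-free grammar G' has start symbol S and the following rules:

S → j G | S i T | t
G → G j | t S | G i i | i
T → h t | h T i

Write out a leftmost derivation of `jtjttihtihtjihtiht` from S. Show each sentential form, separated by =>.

S=>SiT=>jGiT=>jtSiT=>jtSiTiT=>jtjGiTiT=>jtjGjiTiT=>jtjtSjiTiT=>jtjtSiTjiTiT=>jtjtSiTiTjiTiT=>jtjttiTiTjiTiT=>jtjttihtiTjiTiT=>jtjttihtihtjiTiT=>jtjttihtihtjihtiT=>jtjttihtihtjihtiht

S => SiT   [S → S i T]
SiT => jGiT   [S → j G]
jGiT => jtSiT   [G → t S]
jtSiT => jtSiTiT   [S → S i T]
jtSiTiT => jtjGiTiT   [S → j G]
jtjGiTiT => jtjGjiTiT   [G → G j]
jtjGjiTiT => jtjtSjiTiT   [G → t S]
jtjtSjiTiT => jtjtSiTjiTiT   [S → S i T]
jtjtSiTjiTiT => jtjtSiTiTjiTiT   [S → S i T]
jtjtSiTiTjiTiT => jtjttiTiTjiTiT   [S → t]
jtjttiTiTjiTiT => jtjttihtiTjiTiT   [T → h t]
jtjttihtiTjiTiT => jtjttihtihtjiTiT   [T → h t]
jtjttihtihtjiTiT => jtjttihtihtjihtiT   [T → h t]
jtjttihtihtjihtiT => jtjttihtihtjihtiht   [T → h t]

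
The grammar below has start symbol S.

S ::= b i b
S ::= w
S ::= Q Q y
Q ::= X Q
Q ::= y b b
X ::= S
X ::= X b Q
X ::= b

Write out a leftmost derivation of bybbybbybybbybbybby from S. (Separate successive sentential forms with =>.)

S => QQy   [S ::= Q Q y]
QQy => XQQy   [Q ::= X Q]
XQQy => XbQQQy   [X ::= X b Q]
XbQQQy => SbQQQy   [X ::= S]
SbQQQy => QQybQQQy   [S ::= Q Q y]
QQybQQQy => XQQybQQQy   [Q ::= X Q]
XQQybQQQy => bQQybQQQy   [X ::= b]
bQQybQQQy => bybbQybQQQy   [Q ::= y b b]
bybbQybQQQy => bybbybbybQQQy   [Q ::= y b b]
bybbybbybQQQy => bybbybbybybbQQy   [Q ::= y b b]
bybbybbybybbQQy => bybbybbybybbybbQy   [Q ::= y b b]
bybbybbybybbybbQy => bybbybbybybbybbybby   [Q ::= y b b]

S=>QQy=>XQQy=>XbQQQy=>SbQQQy=>QQybQQQy=>XQQybQQQy=>bQQybQQQy=>bybbQybQQQy=>bybbybbybQQQy=>bybbybbybybbQQy=>bybbybbybybbybbQy=>bybbybbybybbybbybby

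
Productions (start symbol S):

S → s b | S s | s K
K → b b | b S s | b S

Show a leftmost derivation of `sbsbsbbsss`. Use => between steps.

S => sK => sbSs => sbSss => sbsKss => sbsbSsss => sbsbsKsss => sbsbsbbsss

S => sK   [S → s K]
sK => sbSs   [K → b S s]
sbSs => sbSss   [S → S s]
sbSss => sbsKss   [S → s K]
sbsKss => sbsbSsss   [K → b S s]
sbsbSsss => sbsbsKsss   [S → s K]
sbsbsKsss => sbsbsbbsss   [K → b b]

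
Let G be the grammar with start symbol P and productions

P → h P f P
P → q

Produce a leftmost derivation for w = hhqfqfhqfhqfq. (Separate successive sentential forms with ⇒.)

P⇒hPfP⇒hhPfPfP⇒hhqfPfP⇒hhqfqfP⇒hhqfqfhPfP⇒hhqfqfhqfP⇒hhqfqfhqfhPfP⇒hhqfqfhqfhqfP⇒hhqfqfhqfhqfq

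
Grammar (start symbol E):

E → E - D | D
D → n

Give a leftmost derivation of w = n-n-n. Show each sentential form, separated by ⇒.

E ⇒ E-D   [E → E - D]
E-D ⇒ E-D-D   [E → E - D]
E-D-D ⇒ D-D-D   [E → D]
D-D-D ⇒ n-D-D   [D → n]
n-D-D ⇒ n-n-D   [D → n]
n-n-D ⇒ n-n-n   [D → n]

E ⇒ E-D ⇒ E-D-D ⇒ D-D-D ⇒ n-D-D ⇒ n-n-D ⇒ n-n-n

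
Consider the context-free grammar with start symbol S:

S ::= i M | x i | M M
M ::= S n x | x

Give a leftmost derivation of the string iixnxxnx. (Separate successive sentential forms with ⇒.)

S⇒iM⇒iSnx⇒iMMnx⇒iSnxMnx⇒iiMnxMnx⇒iixnxMnx⇒iixnxxnx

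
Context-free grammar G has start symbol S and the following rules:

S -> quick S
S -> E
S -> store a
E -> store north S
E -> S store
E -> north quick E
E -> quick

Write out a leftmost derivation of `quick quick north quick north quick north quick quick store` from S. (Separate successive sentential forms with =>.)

S => quick S   [S -> quick S]
quick S => quick E   [S -> E]
quick E => quick S store   [E -> S store]
quick S store => quick quick S store   [S -> quick S]
quick quick S store => quick quick E store   [S -> E]
quick quick E store => quick quick north quick E store   [E -> north quick E]
quick quick north quick E store => quick quick north quick north quick E store   [E -> north quick E]
quick quick north quick north quick E store => quick quick north quick north quick north quick E store   [E -> north quick E]
quick quick north quick north quick north quick E store => quick quick north quick north quick north quick quick store   [E -> quick]

S => quick S => quick E => quick S store => quick quick S store => quick quick E store => quick quick north quick E store => quick quick north quick north quick E store => quick quick north quick north quick north quick E store => quick quick north quick north quick north quick quick store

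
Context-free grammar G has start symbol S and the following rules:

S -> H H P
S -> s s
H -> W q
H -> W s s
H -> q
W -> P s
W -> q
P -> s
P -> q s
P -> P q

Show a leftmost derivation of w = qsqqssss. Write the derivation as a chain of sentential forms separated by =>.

S=>HHP=>qHP=>qWssP=>qPsssP=>qPqsssP=>qPqqsssP=>qsqqsssP=>qsqqssss

S => HHP   [S -> H H P]
HHP => qHP   [H -> q]
qHP => qWssP   [H -> W s s]
qWssP => qPsssP   [W -> P s]
qPsssP => qPqsssP   [P -> P q]
qPqsssP => qPqqsssP   [P -> P q]
qPqqsssP => qsqqsssP   [P -> s]
qsqqsssP => qsqqssss   [P -> s]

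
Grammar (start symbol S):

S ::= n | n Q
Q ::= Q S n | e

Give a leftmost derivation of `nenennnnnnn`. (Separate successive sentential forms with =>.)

S=>nQ=>nQSn=>nQSnSn=>nQSnSnSn=>nQSnSnSnSn=>neSnSnSnSn=>nenQnSnSnSn=>nenenSnSnSn=>nenennnSnSn=>nenennnnnSn=>nenennnnnnn

S => nQ   [S ::= n Q]
nQ => nQSn   [Q ::= Q S n]
nQSn => nQSnSn   [Q ::= Q S n]
nQSnSn => nQSnSnSn   [Q ::= Q S n]
nQSnSnSn => nQSnSnSnSn   [Q ::= Q S n]
nQSnSnSnSn => neSnSnSnSn   [Q ::= e]
neSnSnSnSn => nenQnSnSnSn   [S ::= n Q]
nenQnSnSnSn => nenenSnSnSn   [Q ::= e]
nenenSnSnSn => nenennnSnSn   [S ::= n]
nenennnSnSn => nenennnnnSn   [S ::= n]
nenennnnnSn => nenennnnnnn   [S ::= n]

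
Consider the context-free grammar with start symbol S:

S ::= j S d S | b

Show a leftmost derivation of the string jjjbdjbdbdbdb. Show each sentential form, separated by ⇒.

S ⇒ jSdS ⇒ jjSdSdS ⇒ jjjSdSdSdS ⇒ jjjbdSdSdS ⇒ jjjbdjSdSdSdS ⇒ jjjbdjbdSdSdS ⇒ jjjbdjbdbdSdS ⇒ jjjbdjbdbdbdS ⇒ jjjbdjbdbdbdb

S ⇒ jSdS   [S ::= j S d S]
jSdS ⇒ jjSdSdS   [S ::= j S d S]
jjSdSdS ⇒ jjjSdSdSdS   [S ::= j S d S]
jjjSdSdSdS ⇒ jjjbdSdSdS   [S ::= b]
jjjbdSdSdS ⇒ jjjbdjSdSdSdS   [S ::= j S d S]
jjjbdjSdSdSdS ⇒ jjjbdjbdSdSdS   [S ::= b]
jjjbdjbdSdSdS ⇒ jjjbdjbdbdSdS   [S ::= b]
jjjbdjbdbdSdS ⇒ jjjbdjbdbdbdS   [S ::= b]
jjjbdjbdbdbdS ⇒ jjjbdjbdbdbdb   [S ::= b]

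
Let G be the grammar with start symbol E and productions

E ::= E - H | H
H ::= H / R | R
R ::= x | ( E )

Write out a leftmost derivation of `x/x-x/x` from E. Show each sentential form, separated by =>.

E => E-H   [E ::= E - H]
E-H => H-H   [E ::= H]
H-H => H/R-H   [H ::= H / R]
H/R-H => R/R-H   [H ::= R]
R/R-H => x/R-H   [R ::= x]
x/R-H => x/x-H   [R ::= x]
x/x-H => x/x-H/R   [H ::= H / R]
x/x-H/R => x/x-R/R   [H ::= R]
x/x-R/R => x/x-x/R   [R ::= x]
x/x-x/R => x/x-x/x   [R ::= x]

E=>E-H=>H-H=>H/R-H=>R/R-H=>x/R-H=>x/x-H=>x/x-H/R=>x/x-R/R=>x/x-x/R=>x/x-x/x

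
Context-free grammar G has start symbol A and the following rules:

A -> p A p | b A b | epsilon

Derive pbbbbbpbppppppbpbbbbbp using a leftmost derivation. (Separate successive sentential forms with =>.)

A => pAp => pbAbp => pbbAbbp => pbbbAbbbp => pbbbbAbbbbp => pbbbbbAbbbbbp => pbbbbbpApbbbbbp => pbbbbbpbAbpbbbbbp => pbbbbbpbpApbpbbbbbp => pbbbbbpbppAppbpbbbbbp => pbbbbbpbpppApppbpbbbbbp => pbbbbbpbppppppbpbbbbbp

A => pAp   [A -> p A p]
pAp => pbAbp   [A -> b A b]
pbAbp => pbbAbbp   [A -> b A b]
pbbAbbp => pbbbAbbbp   [A -> b A b]
pbbbAbbbp => pbbbbAbbbbp   [A -> b A b]
pbbbbAbbbbp => pbbbbbAbbbbbp   [A -> b A b]
pbbbbbAbbbbbp => pbbbbbpApbbbbbp   [A -> p A p]
pbbbbbpApbbbbbp => pbbbbbpbAbpbbbbbp   [A -> b A b]
pbbbbbpbAbpbbbbbp => pbbbbbpbpApbpbbbbbp   [A -> p A p]
pbbbbbpbpApbpbbbbbp => pbbbbbpbppAppbpbbbbbp   [A -> p A p]
pbbbbbpbppAppbpbbbbbp => pbbbbbpbpppApppbpbbbbbp   [A -> p A p]
pbbbbbpbpppApppbpbbbbbp => pbbbbbpbppppppbpbbbbbp   [A -> epsilon]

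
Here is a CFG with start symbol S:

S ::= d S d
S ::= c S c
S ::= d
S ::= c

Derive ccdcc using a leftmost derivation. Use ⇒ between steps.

S⇒cSc⇒ccScc⇒ccdcc

S ⇒ cSc   [S ::= c S c]
cSc ⇒ ccScc   [S ::= c S c]
ccScc ⇒ ccdcc   [S ::= d]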